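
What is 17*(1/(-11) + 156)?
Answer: 29155/11 ≈ 2650.5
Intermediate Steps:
17*(1/(-11) + 156) = 17*(-1/11 + 156) = 17*(1715/11) = 29155/11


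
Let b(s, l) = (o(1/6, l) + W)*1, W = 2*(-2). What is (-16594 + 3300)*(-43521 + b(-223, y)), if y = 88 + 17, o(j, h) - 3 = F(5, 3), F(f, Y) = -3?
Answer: 578621350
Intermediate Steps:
W = -4
o(j, h) = 0 (o(j, h) = 3 - 3 = 0)
y = 105
b(s, l) = -4 (b(s, l) = (0 - 4)*1 = -4*1 = -4)
(-16594 + 3300)*(-43521 + b(-223, y)) = (-16594 + 3300)*(-43521 - 4) = -13294*(-43525) = 578621350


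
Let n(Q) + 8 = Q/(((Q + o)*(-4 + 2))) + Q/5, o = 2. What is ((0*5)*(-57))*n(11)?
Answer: 0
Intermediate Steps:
n(Q) = -8 + Q/5 + Q/(-4 - 2*Q) (n(Q) = -8 + (Q/(((Q + 2)*(-4 + 2))) + Q/5) = -8 + (Q/(((2 + Q)*(-2))) + Q*(⅕)) = -8 + (Q/(-4 - 2*Q) + Q/5) = -8 + (Q/5 + Q/(-4 - 2*Q)) = -8 + Q/5 + Q/(-4 - 2*Q))
((0*5)*(-57))*n(11) = ((0*5)*(-57))*((-160 - 81*11 + 2*11²)/(10*(2 + 11))) = (0*(-57))*((⅒)*(-160 - 891 + 2*121)/13) = 0*((⅒)*(1/13)*(-160 - 891 + 242)) = 0*((⅒)*(1/13)*(-809)) = 0*(-809/130) = 0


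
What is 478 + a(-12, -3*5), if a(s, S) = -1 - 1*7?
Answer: 470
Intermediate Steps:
a(s, S) = -8 (a(s, S) = -1 - 7 = -8)
478 + a(-12, -3*5) = 478 - 8 = 470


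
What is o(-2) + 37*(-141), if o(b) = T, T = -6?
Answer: -5223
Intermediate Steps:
o(b) = -6
o(-2) + 37*(-141) = -6 + 37*(-141) = -6 - 5217 = -5223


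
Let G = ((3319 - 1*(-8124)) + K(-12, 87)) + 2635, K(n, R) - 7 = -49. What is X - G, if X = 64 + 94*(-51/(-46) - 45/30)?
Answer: -322202/23 ≈ -14009.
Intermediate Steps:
K(n, R) = -42 (K(n, R) = 7 - 49 = -42)
G = 14036 (G = ((3319 - 1*(-8124)) - 42) + 2635 = ((3319 + 8124) - 42) + 2635 = (11443 - 42) + 2635 = 11401 + 2635 = 14036)
X = 626/23 (X = 64 + 94*(-51*(-1/46) - 45*1/30) = 64 + 94*(51/46 - 3/2) = 64 + 94*(-9/23) = 64 - 846/23 = 626/23 ≈ 27.217)
X - G = 626/23 - 1*14036 = 626/23 - 14036 = -322202/23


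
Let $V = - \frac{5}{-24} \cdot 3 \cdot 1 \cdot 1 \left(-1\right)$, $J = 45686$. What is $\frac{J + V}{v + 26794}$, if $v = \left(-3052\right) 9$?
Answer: $- \frac{365483}{5392} \approx -67.782$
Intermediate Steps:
$v = -27468$
$V = - \frac{5}{8}$ ($V = \left(-5\right) \left(- \frac{1}{24}\right) 3 \cdot 1 \left(-1\right) = \frac{5}{24} \cdot 3 \left(-1\right) = \frac{5}{8} \left(-1\right) = - \frac{5}{8} \approx -0.625$)
$\frac{J + V}{v + 26794} = \frac{45686 - \frac{5}{8}}{-27468 + 26794} = \frac{365483}{8 \left(-674\right)} = \frac{365483}{8} \left(- \frac{1}{674}\right) = - \frac{365483}{5392}$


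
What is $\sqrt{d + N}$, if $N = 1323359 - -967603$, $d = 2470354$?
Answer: $2 \sqrt{1190329} \approx 2182.0$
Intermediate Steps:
$N = 2290962$ ($N = 1323359 + 967603 = 2290962$)
$\sqrt{d + N} = \sqrt{2470354 + 2290962} = \sqrt{4761316} = 2 \sqrt{1190329}$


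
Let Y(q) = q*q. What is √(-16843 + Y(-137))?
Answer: 3*√214 ≈ 43.886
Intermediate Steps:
Y(q) = q²
√(-16843 + Y(-137)) = √(-16843 + (-137)²) = √(-16843 + 18769) = √1926 = 3*√214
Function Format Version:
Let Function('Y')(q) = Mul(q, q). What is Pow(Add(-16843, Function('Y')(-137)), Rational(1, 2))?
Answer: Mul(3, Pow(214, Rational(1, 2))) ≈ 43.886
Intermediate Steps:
Function('Y')(q) = Pow(q, 2)
Pow(Add(-16843, Function('Y')(-137)), Rational(1, 2)) = Pow(Add(-16843, Pow(-137, 2)), Rational(1, 2)) = Pow(Add(-16843, 18769), Rational(1, 2)) = Pow(1926, Rational(1, 2)) = Mul(3, Pow(214, Rational(1, 2)))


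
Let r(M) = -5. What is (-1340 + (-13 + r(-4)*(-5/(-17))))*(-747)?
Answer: 17200422/17 ≈ 1.0118e+6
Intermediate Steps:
(-1340 + (-13 + r(-4)*(-5/(-17))))*(-747) = (-1340 + (-13 - (-25)/(-17)))*(-747) = (-1340 + (-13 - (-25)*(-1)/17))*(-747) = (-1340 + (-13 - 5*5/17))*(-747) = (-1340 + (-13 - 25/17))*(-747) = (-1340 - 246/17)*(-747) = -23026/17*(-747) = 17200422/17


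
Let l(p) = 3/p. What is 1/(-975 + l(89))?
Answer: -89/86772 ≈ -0.0010257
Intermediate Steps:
1/(-975 + l(89)) = 1/(-975 + 3/89) = 1/(-86772/89) = -89/86772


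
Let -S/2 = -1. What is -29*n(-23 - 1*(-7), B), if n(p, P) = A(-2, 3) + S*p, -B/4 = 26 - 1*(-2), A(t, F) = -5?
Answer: 1073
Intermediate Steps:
S = 2 (S = -2*(-1) = 2)
B = -112 (B = -4*(26 - 1*(-2)) = -4*(26 + 2) = -4*28 = -112)
n(p, P) = -5 + 2*p
-29*n(-23 - 1*(-7), B) = -29*(-5 + 2*(-23 - 1*(-7))) = -29*(-5 + 2*(-23 + 7)) = -29*(-5 + 2*(-16)) = -29*(-5 - 32) = -29*(-37) = 1073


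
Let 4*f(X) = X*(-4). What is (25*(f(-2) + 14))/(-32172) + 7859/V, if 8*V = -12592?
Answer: -63367337/12659682 ≈ -5.0054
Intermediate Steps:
V = -1574 (V = (⅛)*(-12592) = -1574)
f(X) = -X (f(X) = (X*(-4))/4 = (-4*X)/4 = -X)
(25*(f(-2) + 14))/(-32172) + 7859/V = (25*(-1*(-2) + 14))/(-32172) + 7859/(-1574) = (25*(2 + 14))*(-1/32172) + 7859*(-1/1574) = (25*16)*(-1/32172) - 7859/1574 = 400*(-1/32172) - 7859/1574 = -100/8043 - 7859/1574 = -63367337/12659682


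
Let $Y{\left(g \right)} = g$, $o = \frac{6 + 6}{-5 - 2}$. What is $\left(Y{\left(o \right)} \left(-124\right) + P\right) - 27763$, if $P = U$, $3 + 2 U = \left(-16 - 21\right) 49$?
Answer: $- \frac{199209}{7} \approx -28458.0$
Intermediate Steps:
$o = - \frac{12}{7}$ ($o = \frac{12}{-7} = 12 \left(- \frac{1}{7}\right) = - \frac{12}{7} \approx -1.7143$)
$U = -908$ ($U = - \frac{3}{2} + \frac{\left(-16 - 21\right) 49}{2} = - \frac{3}{2} + \frac{\left(-37\right) 49}{2} = - \frac{3}{2} + \frac{1}{2} \left(-1813\right) = - \frac{3}{2} - \frac{1813}{2} = -908$)
$P = -908$
$\left(Y{\left(o \right)} \left(-124\right) + P\right) - 27763 = \left(\left(- \frac{12}{7}\right) \left(-124\right) - 908\right) - 27763 = \left(\frac{1488}{7} - 908\right) - 27763 = - \frac{4868}{7} - 27763 = - \frac{199209}{7}$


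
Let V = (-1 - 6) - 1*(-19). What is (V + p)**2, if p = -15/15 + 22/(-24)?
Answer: 14641/144 ≈ 101.67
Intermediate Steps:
p = -23/12 (p = -15*1/15 + 22*(-1/24) = -1 - 11/12 = -23/12 ≈ -1.9167)
V = 12 (V = -7 + 19 = 12)
(V + p)**2 = (12 - 23/12)**2 = (121/12)**2 = 14641/144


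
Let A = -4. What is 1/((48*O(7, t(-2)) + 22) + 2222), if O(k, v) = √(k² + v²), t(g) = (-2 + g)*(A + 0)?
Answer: 187/361068 - √305/90267 ≈ 0.00032443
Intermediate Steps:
t(g) = 8 - 4*g (t(g) = (-2 + g)*(-4 + 0) = (-2 + g)*(-4) = 8 - 4*g)
1/((48*O(7, t(-2)) + 22) + 2222) = 1/((48*√(7² + (8 - 4*(-2))²) + 22) + 2222) = 1/((48*√(49 + (8 + 8)²) + 22) + 2222) = 1/((48*√(49 + 16²) + 22) + 2222) = 1/((48*√(49 + 256) + 22) + 2222) = 1/((48*√305 + 22) + 2222) = 1/((22 + 48*√305) + 2222) = 1/(2244 + 48*√305)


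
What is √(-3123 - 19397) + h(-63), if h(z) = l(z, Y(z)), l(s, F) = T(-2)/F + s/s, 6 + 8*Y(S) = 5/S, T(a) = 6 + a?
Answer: -1633/383 + 2*I*√5630 ≈ -4.2637 + 150.07*I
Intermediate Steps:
Y(S) = -¾ + 5/(8*S) (Y(S) = -¾ + (5/S)/8 = -¾ + 5/(8*S))
l(s, F) = 1 + 4/F (l(s, F) = (6 - 2)/F + s/s = 4/F + 1 = 1 + 4/F)
h(z) = 8*z*(4 + (5 - 6*z)/(8*z))/(5 - 6*z) (h(z) = (4 + (5 - 6*z)/(8*z))/(((5 - 6*z)/(8*z))) = (8*z/(5 - 6*z))*(4 + (5 - 6*z)/(8*z)) = 8*z*(4 + (5 - 6*z)/(8*z))/(5 - 6*z))
√(-3123 - 19397) + h(-63) = √(-3123 - 19397) + (-5 - 26*(-63))/(-5 + 6*(-63)) = √(-22520) + (-5 + 1638)/(-5 - 378) = 2*I*√5630 + 1633/(-383) = 2*I*√5630 - 1/383*1633 = 2*I*√5630 - 1633/383 = -1633/383 + 2*I*√5630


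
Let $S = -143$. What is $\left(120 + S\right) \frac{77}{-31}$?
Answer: $\frac{1771}{31} \approx 57.129$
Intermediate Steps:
$\left(120 + S\right) \frac{77}{-31} = \left(120 - 143\right) \frac{77}{-31} = - 23 \cdot 77 \left(- \frac{1}{31}\right) = \left(-23\right) \left(- \frac{77}{31}\right) = \frac{1771}{31}$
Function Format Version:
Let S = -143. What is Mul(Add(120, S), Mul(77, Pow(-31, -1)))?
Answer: Rational(1771, 31) ≈ 57.129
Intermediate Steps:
Mul(Add(120, S), Mul(77, Pow(-31, -1))) = Mul(Add(120, -143), Mul(77, Pow(-31, -1))) = Mul(-23, Mul(77, Rational(-1, 31))) = Mul(-23, Rational(-77, 31)) = Rational(1771, 31)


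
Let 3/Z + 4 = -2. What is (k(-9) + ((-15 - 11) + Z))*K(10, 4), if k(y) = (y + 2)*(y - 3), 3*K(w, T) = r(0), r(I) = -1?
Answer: -115/6 ≈ -19.167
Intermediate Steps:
K(w, T) = -⅓ (K(w, T) = (⅓)*(-1) = -⅓)
Z = -½ (Z = 3/(-4 - 2) = 3/(-6) = 3*(-⅙) = -½ ≈ -0.50000)
k(y) = (-3 + y)*(2 + y) (k(y) = (2 + y)*(-3 + y) = (-3 + y)*(2 + y))
(k(-9) + ((-15 - 11) + Z))*K(10, 4) = ((-6 + (-9)² - 1*(-9)) + ((-15 - 11) - ½))*(-⅓) = ((-6 + 81 + 9) + (-26 - ½))*(-⅓) = (84 - 53/2)*(-⅓) = (115/2)*(-⅓) = -115/6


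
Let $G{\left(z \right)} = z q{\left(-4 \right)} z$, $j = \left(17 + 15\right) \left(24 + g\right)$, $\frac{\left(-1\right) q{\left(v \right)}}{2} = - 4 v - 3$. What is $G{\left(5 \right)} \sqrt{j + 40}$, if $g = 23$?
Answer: $- 1300 \sqrt{386} \approx -25541.0$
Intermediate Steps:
$q{\left(v \right)} = 6 + 8 v$ ($q{\left(v \right)} = - 2 \left(- 4 v - 3\right) = - 2 \left(-3 - 4 v\right) = 6 + 8 v$)
$j = 1504$ ($j = \left(17 + 15\right) \left(24 + 23\right) = 32 \cdot 47 = 1504$)
$G{\left(z \right)} = - 26 z^{2}$ ($G{\left(z \right)} = z \left(6 + 8 \left(-4\right)\right) z = z \left(6 - 32\right) z = z \left(-26\right) z = - 26 z z = - 26 z^{2}$)
$G{\left(5 \right)} \sqrt{j + 40} = - 26 \cdot 5^{2} \sqrt{1504 + 40} = \left(-26\right) 25 \sqrt{1544} = - 650 \cdot 2 \sqrt{386} = - 1300 \sqrt{386}$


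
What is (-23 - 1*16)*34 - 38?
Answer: -1364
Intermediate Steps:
(-23 - 1*16)*34 - 38 = (-23 - 16)*34 - 38 = -39*34 - 38 = -1326 - 38 = -1364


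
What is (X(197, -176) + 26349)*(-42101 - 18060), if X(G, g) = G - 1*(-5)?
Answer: -1597334711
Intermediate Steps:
X(G, g) = 5 + G (X(G, g) = G + 5 = 5 + G)
(X(197, -176) + 26349)*(-42101 - 18060) = ((5 + 197) + 26349)*(-42101 - 18060) = (202 + 26349)*(-60161) = 26551*(-60161) = -1597334711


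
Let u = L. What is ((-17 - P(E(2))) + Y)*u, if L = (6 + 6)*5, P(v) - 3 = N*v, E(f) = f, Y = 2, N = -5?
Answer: -480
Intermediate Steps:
P(v) = 3 - 5*v
L = 60 (L = 12*5 = 60)
u = 60
((-17 - P(E(2))) + Y)*u = ((-17 - (3 - 5*2)) + 2)*60 = ((-17 - (3 - 10)) + 2)*60 = ((-17 - 1*(-7)) + 2)*60 = ((-17 + 7) + 2)*60 = (-10 + 2)*60 = -8*60 = -480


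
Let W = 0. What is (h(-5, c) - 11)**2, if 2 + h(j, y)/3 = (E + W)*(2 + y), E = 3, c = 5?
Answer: 2116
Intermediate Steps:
h(j, y) = 12 + 9*y (h(j, y) = -6 + 3*((3 + 0)*(2 + y)) = -6 + 3*(3*(2 + y)) = -6 + 3*(6 + 3*y) = -6 + (18 + 9*y) = 12 + 9*y)
(h(-5, c) - 11)**2 = ((12 + 9*5) - 11)**2 = ((12 + 45) - 11)**2 = (57 - 11)**2 = 46**2 = 2116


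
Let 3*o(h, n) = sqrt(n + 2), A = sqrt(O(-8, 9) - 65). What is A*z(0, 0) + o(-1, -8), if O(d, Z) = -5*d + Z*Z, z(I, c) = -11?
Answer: -22*sqrt(14) + I*sqrt(6)/3 ≈ -82.316 + 0.8165*I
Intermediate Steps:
O(d, Z) = Z**2 - 5*d (O(d, Z) = -5*d + Z**2 = Z**2 - 5*d)
A = 2*sqrt(14) (A = sqrt((9**2 - 5*(-8)) - 65) = sqrt((81 + 40) - 65) = sqrt(121 - 65) = sqrt(56) = 2*sqrt(14) ≈ 7.4833)
o(h, n) = sqrt(2 + n)/3 (o(h, n) = sqrt(n + 2)/3 = sqrt(2 + n)/3)
A*z(0, 0) + o(-1, -8) = (2*sqrt(14))*(-11) + sqrt(2 - 8)/3 = -22*sqrt(14) + sqrt(-6)/3 = -22*sqrt(14) + (I*sqrt(6))/3 = -22*sqrt(14) + I*sqrt(6)/3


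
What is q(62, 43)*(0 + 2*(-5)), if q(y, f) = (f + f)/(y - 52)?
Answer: -86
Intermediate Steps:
q(y, f) = 2*f/(-52 + y) (q(y, f) = (2*f)/(-52 + y) = 2*f/(-52 + y))
q(62, 43)*(0 + 2*(-5)) = (2*43/(-52 + 62))*(0 + 2*(-5)) = (2*43/10)*(0 - 10) = (2*43*(⅒))*(-10) = (43/5)*(-10) = -86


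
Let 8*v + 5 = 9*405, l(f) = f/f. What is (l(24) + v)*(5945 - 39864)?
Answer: -15467064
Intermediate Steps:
l(f) = 1
v = 455 (v = -5/8 + (9*405)/8 = -5/8 + (1/8)*3645 = -5/8 + 3645/8 = 455)
(l(24) + v)*(5945 - 39864) = (1 + 455)*(5945 - 39864) = 456*(-33919) = -15467064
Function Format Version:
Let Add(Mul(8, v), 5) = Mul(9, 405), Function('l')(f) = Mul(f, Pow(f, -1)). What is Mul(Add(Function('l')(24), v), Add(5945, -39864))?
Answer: -15467064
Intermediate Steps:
Function('l')(f) = 1
v = 455 (v = Add(Rational(-5, 8), Mul(Rational(1, 8), Mul(9, 405))) = Add(Rational(-5, 8), Mul(Rational(1, 8), 3645)) = Add(Rational(-5, 8), Rational(3645, 8)) = 455)
Mul(Add(Function('l')(24), v), Add(5945, -39864)) = Mul(Add(1, 455), Add(5945, -39864)) = Mul(456, -33919) = -15467064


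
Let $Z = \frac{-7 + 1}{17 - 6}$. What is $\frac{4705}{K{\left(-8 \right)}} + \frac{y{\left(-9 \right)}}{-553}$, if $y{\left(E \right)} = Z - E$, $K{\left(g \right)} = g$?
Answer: $- \frac{28621259}{48664} \approx -588.14$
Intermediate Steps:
$Z = - \frac{6}{11} \approx -0.54545$
$y{\left(E \right)} = - \frac{6}{11} - E$
$\frac{4705}{K{\left(-8 \right)}} + \frac{y{\left(-9 \right)}}{-553} = \frac{4705}{-8} + \frac{- \frac{6}{11} - -9}{-553} = 4705 \left(- \frac{1}{8}\right) + \left(- \frac{6}{11} + 9\right) \left(- \frac{1}{553}\right) = - \frac{4705}{8} + \frac{93}{11} \left(- \frac{1}{553}\right) = - \frac{4705}{8} - \frac{93}{6083} = - \frac{28621259}{48664}$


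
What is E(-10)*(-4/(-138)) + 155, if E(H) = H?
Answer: 10675/69 ≈ 154.71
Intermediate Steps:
E(-10)*(-4/(-138)) + 155 = -(-40)/(-138) + 155 = -(-40)*(-1)/138 + 155 = -10*2/69 + 155 = -20/69 + 155 = 10675/69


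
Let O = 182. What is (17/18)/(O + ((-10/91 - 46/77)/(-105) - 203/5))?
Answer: 119119/17835066 ≈ 0.0066789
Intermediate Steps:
(17/18)/(O + ((-10/91 - 46/77)/(-105) - 203/5)) = (17/18)/(182 + ((-10/91 - 46/77)/(-105) - 203/5)) = (17*(1/18))/(182 + ((-10*1/91 - 46*1/77)*(-1/105) - 203*1/5)) = 17/(18*(182 + ((-10/91 - 46/77)*(-1/105) - 203/5))) = 17/(18*(182 + (-708/1001*(-1/105) - 203/5))) = 17/(18*(182 + (236/35035 - 203/5))) = 17/(18*(182 - 284437/7007)) = 17/(18*(990837/7007)) = (17/18)*(7007/990837) = 119119/17835066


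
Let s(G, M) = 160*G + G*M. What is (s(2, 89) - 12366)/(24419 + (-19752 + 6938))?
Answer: -11868/11605 ≈ -1.0227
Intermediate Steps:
(s(2, 89) - 12366)/(24419 + (-19752 + 6938)) = (2*(160 + 89) - 12366)/(24419 + (-19752 + 6938)) = (2*249 - 12366)/(24419 - 12814) = (498 - 12366)/11605 = -11868*1/11605 = -11868/11605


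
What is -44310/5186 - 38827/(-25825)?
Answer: -471474464/66964225 ≈ -7.0407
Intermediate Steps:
-44310/5186 - 38827/(-25825) = -44310*1/5186 - 38827*(-1/25825) = -22155/2593 + 38827/25825 = -471474464/66964225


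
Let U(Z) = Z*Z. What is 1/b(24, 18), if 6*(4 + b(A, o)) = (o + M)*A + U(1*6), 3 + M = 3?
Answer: 1/74 ≈ 0.013514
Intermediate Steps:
M = 0 (M = -3 + 3 = 0)
U(Z) = Z²
b(A, o) = 2 + A*o/6 (b(A, o) = -4 + ((o + 0)*A + (1*6)²)/6 = -4 + (o*A + 6²)/6 = -4 + (A*o + 36)/6 = -4 + (36 + A*o)/6 = -4 + (6 + A*o/6) = 2 + A*o/6)
1/b(24, 18) = 1/(2 + (⅙)*24*18) = 1/(2 + 72) = 1/74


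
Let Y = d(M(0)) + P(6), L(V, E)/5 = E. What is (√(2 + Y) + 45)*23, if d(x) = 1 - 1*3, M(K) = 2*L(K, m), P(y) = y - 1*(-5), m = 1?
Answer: 1035 + 23*√11 ≈ 1111.3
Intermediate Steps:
L(V, E) = 5*E
P(y) = 5 + y (P(y) = y + 5 = 5 + y)
M(K) = 10 (M(K) = 2*(5*1) = 2*5 = 10)
d(x) = -2 (d(x) = 1 - 3 = -2)
Y = 9 (Y = -2 + (5 + 6) = -2 + 11 = 9)
(√(2 + Y) + 45)*23 = (√(2 + 9) + 45)*23 = (√11 + 45)*23 = (45 + √11)*23 = 1035 + 23*√11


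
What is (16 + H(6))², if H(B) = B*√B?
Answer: 472 + 192*√6 ≈ 942.30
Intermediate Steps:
H(B) = B^(3/2)
(16 + H(6))² = (16 + 6^(3/2))² = (16 + 6*√6)²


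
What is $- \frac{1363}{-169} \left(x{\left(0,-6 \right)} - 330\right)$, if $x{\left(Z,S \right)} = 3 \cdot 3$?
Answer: $- \frac{437523}{169} \approx -2588.9$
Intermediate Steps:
$x{\left(Z,S \right)} = 9$
$- \frac{1363}{-169} \left(x{\left(0,-6 \right)} - 330\right) = - \frac{1363}{-169} \left(9 - 330\right) = \left(-1363\right) \left(- \frac{1}{169}\right) \left(-321\right) = \frac{1363}{169} \left(-321\right) = - \frac{437523}{169}$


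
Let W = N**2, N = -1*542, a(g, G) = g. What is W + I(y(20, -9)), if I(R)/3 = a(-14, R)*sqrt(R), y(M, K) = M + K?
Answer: 293764 - 42*sqrt(11) ≈ 2.9362e+5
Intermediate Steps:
N = -542
y(M, K) = K + M
W = 293764 (W = (-542)**2 = 293764)
I(R) = -42*sqrt(R) (I(R) = 3*(-14*sqrt(R)) = -42*sqrt(R))
W + I(y(20, -9)) = 293764 - 42*sqrt(-9 + 20) = 293764 - 42*sqrt(11)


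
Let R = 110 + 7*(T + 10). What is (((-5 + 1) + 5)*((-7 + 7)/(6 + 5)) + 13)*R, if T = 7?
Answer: 2977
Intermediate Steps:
R = 229 (R = 110 + 7*(7 + 10) = 110 + 7*17 = 110 + 119 = 229)
(((-5 + 1) + 5)*((-7 + 7)/(6 + 5)) + 13)*R = (((-5 + 1) + 5)*((-7 + 7)/(6 + 5)) + 13)*229 = ((-4 + 5)*(0/11) + 13)*229 = (1*(0*(1/11)) + 13)*229 = (1*0 + 13)*229 = (0 + 13)*229 = 13*229 = 2977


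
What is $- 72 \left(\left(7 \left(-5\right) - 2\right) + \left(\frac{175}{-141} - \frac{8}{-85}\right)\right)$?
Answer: $\frac{10972608}{3995} \approx 2746.6$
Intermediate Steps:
$- 72 \left(\left(7 \left(-5\right) - 2\right) + \left(\frac{175}{-141} - \frac{8}{-85}\right)\right) = - 72 \left(\left(-35 - 2\right) + \left(175 \left(- \frac{1}{141}\right) - - \frac{8}{85}\right)\right) = - 72 \left(-37 + \left(- \frac{175}{141} + \frac{8}{85}\right)\right) = - 72 \left(-37 - \frac{13747}{11985}\right) = \left(-72\right) \left(- \frac{457192}{11985}\right) = \frac{10972608}{3995}$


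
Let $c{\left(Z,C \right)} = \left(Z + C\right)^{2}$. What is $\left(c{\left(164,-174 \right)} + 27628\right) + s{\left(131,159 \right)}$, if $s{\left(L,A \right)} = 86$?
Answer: $27814$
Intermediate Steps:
$c{\left(Z,C \right)} = \left(C + Z\right)^{2}$
$\left(c{\left(164,-174 \right)} + 27628\right) + s{\left(131,159 \right)} = \left(\left(-174 + 164\right)^{2} + 27628\right) + 86 = \left(\left(-10\right)^{2} + 27628\right) + 86 = \left(100 + 27628\right) + 86 = 27728 + 86 = 27814$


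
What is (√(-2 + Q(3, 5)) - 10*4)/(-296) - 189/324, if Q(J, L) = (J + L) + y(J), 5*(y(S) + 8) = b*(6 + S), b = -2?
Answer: -199/444 - I*√35/740 ≈ -0.4482 - 0.0079947*I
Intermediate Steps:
y(S) = -52/5 - 2*S/5 (y(S) = -8 + (-2*(6 + S))/5 = -8 + (-12 - 2*S)/5 = -8 + (-12/5 - 2*S/5) = -52/5 - 2*S/5)
Q(J, L) = -52/5 + L + 3*J/5 (Q(J, L) = (J + L) + (-52/5 - 2*J/5) = -52/5 + L + 3*J/5)
(√(-2 + Q(3, 5)) - 10*4)/(-296) - 189/324 = (√(-2 + (-52/5 + 5 + (⅗)*3)) - 10*4)/(-296) - 189/324 = (√(-2 + (-52/5 + 5 + 9/5)) - 40)*(-1/296) - 189*1/324 = (√(-2 - 18/5) - 40)*(-1/296) - 7/12 = (√(-28/5) - 40)*(-1/296) - 7/12 = (2*I*√35/5 - 40)*(-1/296) - 7/12 = (-40 + 2*I*√35/5)*(-1/296) - 7/12 = (5/37 - I*√35/740) - 7/12 = -199/444 - I*√35/740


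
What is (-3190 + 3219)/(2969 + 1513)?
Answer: 29/4482 ≈ 0.0064703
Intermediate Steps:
(-3190 + 3219)/(2969 + 1513) = 29/4482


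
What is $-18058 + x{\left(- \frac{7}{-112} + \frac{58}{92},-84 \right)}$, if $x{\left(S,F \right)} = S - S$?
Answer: $-18058$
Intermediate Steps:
$x{\left(S,F \right)} = 0$
$-18058 + x{\left(- \frac{7}{-112} + \frac{58}{92},-84 \right)} = -18058 + 0 = -18058$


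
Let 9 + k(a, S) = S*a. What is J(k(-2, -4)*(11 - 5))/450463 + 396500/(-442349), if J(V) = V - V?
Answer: -396500/442349 ≈ -0.89635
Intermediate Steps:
k(a, S) = -9 + S*a
J(V) = 0
J(k(-2, -4)*(11 - 5))/450463 + 396500/(-442349) = 0/450463 + 396500/(-442349) = 0*(1/450463) + 396500*(-1/442349) = 0 - 396500/442349 = -396500/442349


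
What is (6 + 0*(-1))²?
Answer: 36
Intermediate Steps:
(6 + 0*(-1))² = (6 + 0)² = 6² = 36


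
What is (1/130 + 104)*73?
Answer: 987033/130 ≈ 7592.6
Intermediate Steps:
(1/130 + 104)*73 = (13521/130)*73 = 987033/130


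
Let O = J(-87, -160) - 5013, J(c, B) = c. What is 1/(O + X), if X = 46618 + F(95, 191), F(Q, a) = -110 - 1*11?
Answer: 1/41397 ≈ 2.4156e-5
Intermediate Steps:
F(Q, a) = -121 (F(Q, a) = -110 - 11 = -121)
X = 46497 (X = 46618 - 121 = 46497)
O = -5100 (O = -87 - 5013 = -5100)
1/(O + X) = 1/(-5100 + 46497) = 1/41397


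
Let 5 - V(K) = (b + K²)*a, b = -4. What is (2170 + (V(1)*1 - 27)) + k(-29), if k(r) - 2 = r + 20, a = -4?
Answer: 2129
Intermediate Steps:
k(r) = 22 + r (k(r) = 2 + (r + 20) = 2 + (20 + r) = 22 + r)
V(K) = -11 + 4*K² (V(K) = 5 - (-4 + K²)*(-4) = 5 - (16 - 4*K²) = 5 + (-16 + 4*K²) = -11 + 4*K²)
(2170 + (V(1)*1 - 27)) + k(-29) = (2170 + ((-11 + 4*1²)*1 - 27)) + (22 - 29) = (2170 + ((-11 + 4*1)*1 - 27)) - 7 = (2170 + ((-11 + 4)*1 - 27)) - 7 = (2170 + (-7*1 - 27)) - 7 = (2170 + (-7 - 27)) - 7 = (2170 - 34) - 7 = 2136 - 7 = 2129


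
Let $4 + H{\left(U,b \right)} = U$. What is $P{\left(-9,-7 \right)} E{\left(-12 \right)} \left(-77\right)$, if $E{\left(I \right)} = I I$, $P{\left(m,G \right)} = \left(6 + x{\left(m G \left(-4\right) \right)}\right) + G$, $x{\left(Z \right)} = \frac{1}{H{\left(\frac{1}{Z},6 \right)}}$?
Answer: $\frac{13981968}{1009} \approx 13857.0$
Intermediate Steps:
$H{\left(U,b \right)} = -4 + U$
$x{\left(Z \right)} = \frac{1}{-4 + \frac{1}{Z}}$
$P{\left(m,G \right)} = 6 + G + \frac{4 G m}{-1 - 16 G m}$ ($P{\left(m,G \right)} = \left(6 - \frac{m G \left(-4\right)}{-1 + 4 m G \left(-4\right)}\right) + G = \left(6 - \frac{G m \left(-4\right)}{-1 + 4 G m \left(-4\right)}\right) + G = \left(6 - \frac{\left(-4\right) G m}{-1 + 4 \left(- 4 G m\right)}\right) + G = \left(6 - \frac{\left(-4\right) G m}{-1 - 16 G m}\right) + G = \left(6 + \frac{4 G m}{-1 - 16 G m}\right) + G = 6 + G + \frac{4 G m}{-1 - 16 G m}$)
$E{\left(I \right)} = I^{2}$
$P{\left(-9,-7 \right)} E{\left(-12 \right)} \left(-77\right) = \frac{\left(1 + 16 \left(-7\right) \left(-9\right)\right) \left(6 - 7\right) - \left(-28\right) \left(-9\right)}{1 + 16 \left(-7\right) \left(-9\right)} \left(-12\right)^{2} \left(-77\right) = \frac{\left(1 + 1008\right) \left(-1\right) - 252}{1 + 1008} \cdot 144 \left(-77\right) = \frac{1009 \left(-1\right) - 252}{1009} \cdot 144 \left(-77\right) = \frac{-1009 - 252}{1009} \cdot 144 \left(-77\right) = \frac{1}{1009} \left(-1261\right) 144 \left(-77\right) = \left(- \frac{1261}{1009}\right) 144 \left(-77\right) = \left(- \frac{181584}{1009}\right) \left(-77\right) = \frac{13981968}{1009}$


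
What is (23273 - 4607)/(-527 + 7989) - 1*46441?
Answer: -173262038/3731 ≈ -46439.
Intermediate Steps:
(23273 - 4607)/(-527 + 7989) - 1*46441 = 18666/7462 - 46441 = 18666*(1/7462) - 46441 = 9333/3731 - 46441 = -173262038/3731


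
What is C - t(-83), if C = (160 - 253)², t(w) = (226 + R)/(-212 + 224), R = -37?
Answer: 34533/4 ≈ 8633.3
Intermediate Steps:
t(w) = 63/4 (t(w) = (226 - 37)/(-212 + 224) = 189/12 = 189*(1/12) = 63/4)
C = 8649 (C = (-93)² = 8649)
C - t(-83) = 8649 - 1*63/4 = 8649 - 63/4 = 34533/4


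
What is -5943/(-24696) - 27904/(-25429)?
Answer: 40011511/29904504 ≈ 1.3380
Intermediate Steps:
-5943/(-24696) - 27904/(-25429) = -5943*(-1/24696) - 27904*(-1/25429) = 283/1176 + 27904/25429 = 40011511/29904504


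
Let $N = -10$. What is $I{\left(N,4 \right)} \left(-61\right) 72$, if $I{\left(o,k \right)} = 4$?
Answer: $-17568$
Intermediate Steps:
$I{\left(N,4 \right)} \left(-61\right) 72 = 4 \left(-61\right) 72 = \left(-244\right) 72 = -17568$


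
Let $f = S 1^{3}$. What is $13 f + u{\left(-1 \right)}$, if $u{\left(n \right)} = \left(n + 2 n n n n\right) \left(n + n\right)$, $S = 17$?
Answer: $219$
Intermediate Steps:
$f = 17$ ($f = 17 \cdot 1^{3} = 17 \cdot 1 = 17$)
$u{\left(n \right)} = 2 n \left(n + 2 n^{4}\right)$ ($u{\left(n \right)} = \left(n + 2 n^{2} n n\right) 2 n = \left(n + 2 n^{3} n\right) 2 n = \left(n + 2 n^{4}\right) 2 n = 2 n \left(n + 2 n^{4}\right)$)
$13 f + u{\left(-1 \right)} = 13 \cdot 17 + \left(-1\right)^{2} \left(2 + 4 \left(-1\right)^{3}\right) = 221 + 1 \left(2 + 4 \left(-1\right)\right) = 221 + 1 \left(2 - 4\right) = 221 + 1 \left(-2\right) = 221 - 2 = 219$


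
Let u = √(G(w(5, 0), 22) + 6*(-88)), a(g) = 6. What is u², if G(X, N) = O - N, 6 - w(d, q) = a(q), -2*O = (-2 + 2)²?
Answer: -550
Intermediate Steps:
O = 0 (O = -(-2 + 2)²/2 = -½*0² = -½*0 = 0)
w(d, q) = 0 (w(d, q) = 6 - 1*6 = 6 - 6 = 0)
G(X, N) = -N (G(X, N) = 0 - N = -N)
u = 5*I*√22 (u = √(-1*22 + 6*(-88)) = √(-22 - 528) = √(-550) = 5*I*√22 ≈ 23.452*I)
u² = (5*I*√22)² = -550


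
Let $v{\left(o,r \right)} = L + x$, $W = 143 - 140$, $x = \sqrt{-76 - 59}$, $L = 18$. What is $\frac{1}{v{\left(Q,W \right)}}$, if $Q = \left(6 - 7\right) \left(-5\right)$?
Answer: $\frac{2}{51} - \frac{i \sqrt{15}}{153} \approx 0.039216 - 0.025314 i$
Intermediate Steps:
$x = 3 i \sqrt{15}$ ($x = \sqrt{-135} = 3 i \sqrt{15} \approx 11.619 i$)
$Q = 5$ ($Q = \left(-1\right) \left(-5\right) = 5$)
$W = 3$ ($W = 143 - 140 = 3$)
$v{\left(o,r \right)} = 18 + 3 i \sqrt{15}$
$\frac{1}{v{\left(Q,W \right)}} = \frac{1}{18 + 3 i \sqrt{15}}$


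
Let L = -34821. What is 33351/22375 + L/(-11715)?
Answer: 77988456/17474875 ≈ 4.4629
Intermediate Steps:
33351/22375 + L/(-11715) = 33351/22375 - 34821/(-11715) = 33351*(1/22375) - 34821*(-1/11715) = 33351/22375 + 11607/3905 = 77988456/17474875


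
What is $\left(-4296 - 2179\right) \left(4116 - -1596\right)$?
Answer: $-36985200$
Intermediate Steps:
$\left(-4296 - 2179\right) \left(4116 - -1596\right) = - 6475 \left(4116 + 1596\right) = \left(-6475\right) 5712 = -36985200$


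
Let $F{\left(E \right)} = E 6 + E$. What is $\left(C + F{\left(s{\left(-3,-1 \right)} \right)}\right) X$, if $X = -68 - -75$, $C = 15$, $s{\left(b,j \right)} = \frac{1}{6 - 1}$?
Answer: $\frac{574}{5} \approx 114.8$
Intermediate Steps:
$s{\left(b,j \right)} = \frac{1}{5}$
$F{\left(E \right)} = 7 E$ ($F{\left(E \right)} = 6 E + E = 7 E$)
$X = 7$ ($X = -68 + 75 = 7$)
$\left(C + F{\left(s{\left(-3,-1 \right)} \right)}\right) X = \left(15 + 7 \cdot \frac{1}{5}\right) 7 = \left(15 + \frac{7}{5}\right) 7 = \frac{82}{5} \cdot 7 = \frac{574}{5}$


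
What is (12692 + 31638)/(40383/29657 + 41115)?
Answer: 657347405/609693969 ≈ 1.0782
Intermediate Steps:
(12692 + 31638)/(40383/29657 + 41115) = 44330/(40383*(1/29657) + 41115) = 44330/(40383/29657 + 41115) = 44330/(1219387938/29657) = 44330*(29657/1219387938) = 657347405/609693969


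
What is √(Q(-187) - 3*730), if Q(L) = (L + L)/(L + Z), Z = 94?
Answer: 4*I*√1181658/93 ≈ 46.754*I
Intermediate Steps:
Q(L) = 2*L/(94 + L) (Q(L) = (L + L)/(L + 94) = (2*L)/(94 + L) = 2*L/(94 + L))
√(Q(-187) - 3*730) = √(2*(-187)/(94 - 187) - 3*730) = √(2*(-187)/(-93) - 2190) = √(2*(-187)*(-1/93) - 2190) = √(374/93 - 2190) = √(-203296/93) = 4*I*√1181658/93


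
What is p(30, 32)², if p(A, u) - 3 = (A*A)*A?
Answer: 729162009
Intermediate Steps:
p(A, u) = 3 + A³ (p(A, u) = 3 + (A*A)*A = 3 + A²*A = 3 + A³)
p(30, 32)² = (3 + 30³)² = (3 + 27000)² = 27003² = 729162009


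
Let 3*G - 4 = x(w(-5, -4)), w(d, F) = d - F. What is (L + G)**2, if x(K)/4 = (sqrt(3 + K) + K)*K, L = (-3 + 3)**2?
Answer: 32/3 - 64*sqrt(2)/9 ≈ 0.61004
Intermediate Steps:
L = 0 (L = 0**2 = 0)
x(K) = 4*K*(K + sqrt(3 + K)) (x(K) = 4*((sqrt(3 + K) + K)*K) = 4*((K + sqrt(3 + K))*K) = 4*(K*(K + sqrt(3 + K))) = 4*K*(K + sqrt(3 + K)))
G = 8/3 - 4*sqrt(2)/3 (G = 4/3 + (4*(-5 - 1*(-4))*((-5 - 1*(-4)) + sqrt(3 + (-5 - 1*(-4)))))/3 = 4/3 + (4*(-5 + 4)*((-5 + 4) + sqrt(3 + (-5 + 4))))/3 = 4/3 + (4*(-1)*(-1 + sqrt(3 - 1)))/3 = 4/3 + (4*(-1)*(-1 + sqrt(2)))/3 = 4/3 + (4 - 4*sqrt(2))/3 = 4/3 + (4/3 - 4*sqrt(2)/3) = 8/3 - 4*sqrt(2)/3 ≈ 0.78105)
(L + G)**2 = (0 + (8/3 - 4*sqrt(2)/3))**2 = (8/3 - 4*sqrt(2)/3)**2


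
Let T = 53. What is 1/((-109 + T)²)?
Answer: 1/3136 ≈ 0.00031888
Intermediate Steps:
1/((-109 + T)²) = 1/((-109 + 53)²) = 1/((-56)²) = 1/3136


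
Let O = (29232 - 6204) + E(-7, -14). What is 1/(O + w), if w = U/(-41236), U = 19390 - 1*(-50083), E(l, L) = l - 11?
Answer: 41236/948770887 ≈ 4.3463e-5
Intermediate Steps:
E(l, L) = -11 + l
U = 69473 (U = 19390 + 50083 = 69473)
O = 23010 (O = (29232 - 6204) + (-11 - 7) = 23028 - 18 = 23010)
w = -69473/41236 (w = 69473/(-41236) = 69473*(-1/41236) = -69473/41236 ≈ -1.6848)
1/(O + w) = 1/(23010 - 69473/41236) = 1/(948770887/41236) = 41236/948770887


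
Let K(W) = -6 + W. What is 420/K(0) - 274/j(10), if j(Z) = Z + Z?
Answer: -837/10 ≈ -83.700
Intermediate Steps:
j(Z) = 2*Z
420/K(0) - 274/j(10) = 420/(-6 + 0) - 274/(2*10) = 420/(-6) - 274/20 = 420*(-⅙) - 274*1/20 = -70 - 137/10 = -837/10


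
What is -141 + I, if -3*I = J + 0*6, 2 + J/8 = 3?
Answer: -431/3 ≈ -143.67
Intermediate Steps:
J = 8 (J = -16 + 8*3 = -16 + 24 = 8)
I = -8/3 (I = -(8 + 0*6)/3 = -(8 + 0)/3 = -⅓*8 = -8/3 ≈ -2.6667)
-141 + I = -141 - 8/3 = -431/3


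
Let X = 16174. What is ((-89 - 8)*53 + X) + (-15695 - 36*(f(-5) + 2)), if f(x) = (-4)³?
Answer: -2430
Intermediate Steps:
f(x) = -64
((-89 - 8)*53 + X) + (-15695 - 36*(f(-5) + 2)) = ((-89 - 8)*53 + 16174) + (-15695 - 36*(-64 + 2)) = (-97*53 + 16174) + (-15695 - 36*(-62)) = (-5141 + 16174) + (-15695 - 1*(-2232)) = 11033 + (-15695 + 2232) = 11033 - 13463 = -2430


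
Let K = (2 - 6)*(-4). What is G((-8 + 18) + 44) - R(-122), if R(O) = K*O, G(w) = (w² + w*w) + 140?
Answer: 7924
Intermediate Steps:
K = 16 (K = -4*(-4) = 16)
G(w) = 140 + 2*w² (G(w) = (w² + w²) + 140 = 2*w² + 140 = 140 + 2*w²)
R(O) = 16*O
G((-8 + 18) + 44) - R(-122) = (140 + 2*((-8 + 18) + 44)²) - 16*(-122) = (140 + 2*(10 + 44)²) - 1*(-1952) = (140 + 2*54²) + 1952 = (140 + 2*2916) + 1952 = (140 + 5832) + 1952 = 5972 + 1952 = 7924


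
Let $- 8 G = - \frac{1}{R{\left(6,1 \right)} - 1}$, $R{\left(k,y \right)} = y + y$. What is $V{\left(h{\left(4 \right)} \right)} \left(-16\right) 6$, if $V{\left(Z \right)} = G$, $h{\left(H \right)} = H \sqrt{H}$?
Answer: $-12$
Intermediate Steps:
$R{\left(k,y \right)} = 2 y$
$G = \frac{1}{8}$ ($G = - \frac{\left(-1\right) \frac{1}{2 \cdot 1 - 1}}{8} = - \frac{\left(-1\right) \frac{1}{2 - 1}}{8} = - \frac{\left(-1\right) 1^{-1}}{8} = - \frac{\left(-1\right) 1}{8} = \left(- \frac{1}{8}\right) \left(-1\right) = \frac{1}{8} \approx 0.125$)
$h{\left(H \right)} = H^{\frac{3}{2}}$
$V{\left(Z \right)} = \frac{1}{8}$
$V{\left(h{\left(4 \right)} \right)} \left(-16\right) 6 = \frac{1}{8} \left(-16\right) 6 = \left(-2\right) 6 = -12$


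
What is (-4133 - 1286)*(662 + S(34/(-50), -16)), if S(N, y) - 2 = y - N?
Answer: -87879923/25 ≈ -3.5152e+6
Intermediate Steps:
S(N, y) = 2 + y - N (S(N, y) = 2 + (y - N) = 2 + y - N)
(-4133 - 1286)*(662 + S(34/(-50), -16)) = (-4133 - 1286)*(662 + (2 - 16 - 34/(-50))) = -5419*(662 + (2 - 16 - 34*(-1)/50)) = -5419*(662 + (2 - 16 - 1*(-17/25))) = -5419*(662 + (2 - 16 + 17/25)) = -5419*(662 - 333/25) = -5419*16217/25 = -87879923/25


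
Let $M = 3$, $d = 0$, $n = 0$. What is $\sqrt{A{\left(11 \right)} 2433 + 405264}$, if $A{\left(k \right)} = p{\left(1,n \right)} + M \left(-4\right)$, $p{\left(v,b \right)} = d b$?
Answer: $22 \sqrt{777} \approx 613.24$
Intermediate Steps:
$p{\left(v,b \right)} = 0$ ($p{\left(v,b \right)} = 0 b = 0$)
$A{\left(k \right)} = -12$ ($A{\left(k \right)} = 0 + 3 \left(-4\right) = 0 - 12 = -12$)
$\sqrt{A{\left(11 \right)} 2433 + 405264} = \sqrt{\left(-12\right) 2433 + 405264} = \sqrt{-29196 + 405264} = \sqrt{376068} = 22 \sqrt{777}$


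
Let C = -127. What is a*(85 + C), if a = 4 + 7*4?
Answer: -1344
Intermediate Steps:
a = 32 (a = 4 + 28 = 32)
a*(85 + C) = 32*(85 - 127) = 32*(-42) = -1344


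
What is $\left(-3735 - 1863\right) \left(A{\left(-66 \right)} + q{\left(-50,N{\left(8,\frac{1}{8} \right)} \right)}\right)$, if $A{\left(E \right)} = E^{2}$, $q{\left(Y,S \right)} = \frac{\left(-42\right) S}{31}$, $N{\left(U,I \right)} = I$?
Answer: $- \frac{1511804277}{62} \approx -2.4384 \cdot 10^{7}$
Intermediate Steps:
$q{\left(Y,S \right)} = - \frac{42 S}{31}$ ($q{\left(Y,S \right)} = - 42 S \frac{1}{31} = - \frac{42 S}{31}$)
$\left(-3735 - 1863\right) \left(A{\left(-66 \right)} + q{\left(-50,N{\left(8,\frac{1}{8} \right)} \right)}\right) = \left(-3735 - 1863\right) \left(\left(-66\right)^{2} - \frac{42}{31 \cdot 8}\right) = - 5598 \left(4356 - \frac{21}{124}\right) = \left(-5598\right) \frac{540123}{124} = - \frac{1511804277}{62}$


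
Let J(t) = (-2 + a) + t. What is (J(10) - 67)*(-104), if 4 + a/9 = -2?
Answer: 11752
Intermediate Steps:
a = -54 (a = -36 + 9*(-2) = -36 - 18 = -54)
J(t) = -56 + t (J(t) = (-2 - 54) + t = -56 + t)
(J(10) - 67)*(-104) = ((-56 + 10) - 67)*(-104) = (-46 - 67)*(-104) = -113*(-104) = 11752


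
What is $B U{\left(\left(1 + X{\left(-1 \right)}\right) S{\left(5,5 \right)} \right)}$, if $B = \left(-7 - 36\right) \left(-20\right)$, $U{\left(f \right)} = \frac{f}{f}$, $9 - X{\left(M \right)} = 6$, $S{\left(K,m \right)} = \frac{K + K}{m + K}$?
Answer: $860$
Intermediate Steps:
$S{\left(K,m \right)} = \frac{2 K}{K + m}$
$X{\left(M \right)} = 3$ ($X{\left(M \right)} = 9 - 6 = 3$)
$U{\left(f \right)} = 1$
$B = 860$ ($B = \left(-43\right) \left(-20\right) = 860$)
$B U{\left(\left(1 + X{\left(-1 \right)}\right) S{\left(5,5 \right)} \right)} = 860 \cdot 1 = 860$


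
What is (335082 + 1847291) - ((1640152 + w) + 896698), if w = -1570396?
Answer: 1215919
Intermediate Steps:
(335082 + 1847291) - ((1640152 + w) + 896698) = (335082 + 1847291) - ((1640152 - 1570396) + 896698) = 2182373 - (69756 + 896698) = 2182373 - 1*966454 = 2182373 - 966454 = 1215919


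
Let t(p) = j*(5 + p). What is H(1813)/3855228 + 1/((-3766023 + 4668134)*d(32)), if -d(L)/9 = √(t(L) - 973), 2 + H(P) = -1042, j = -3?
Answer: -87/321269 + I*√271/4400497458 ≈ -0.0002708 + 3.741e-9*I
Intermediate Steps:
t(p) = -15 - 3*p (t(p) = -3*(5 + p) = -15 - 3*p)
H(P) = -1044 (H(P) = -2 - 1042 = -1044)
d(L) = -9*√(-988 - 3*L) (d(L) = -9*√((-15 - 3*L) - 973) = -9*√(-988 - 3*L))
H(1813)/3855228 + 1/((-3766023 + 4668134)*d(32)) = -1044/3855228 + 1/((-3766023 + 4668134)*((-9*√(-988 - 3*32)))) = -1044*1/3855228 + 1/(902111*((-9*√(-988 - 96)))) = -87/321269 + 1/(902111*((-18*I*√271))) = -87/321269 + (I*√271/4878)/902111 = -87/321269 + I*√271/4400497458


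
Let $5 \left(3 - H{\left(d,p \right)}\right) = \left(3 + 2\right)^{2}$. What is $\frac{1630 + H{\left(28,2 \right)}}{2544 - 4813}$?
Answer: $- \frac{1628}{2269} \approx -0.7175$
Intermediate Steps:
$H{\left(d,p \right)} = -2$ ($H{\left(d,p \right)} = 3 - \frac{\left(3 + 2\right)^{2}}{5} = 3 - \frac{5^{2}}{5} = 3 - 5 = -2$)
$\frac{1630 + H{\left(28,2 \right)}}{2544 - 4813} = \frac{1630 - 2}{2544 - 4813} = \frac{1628}{-2269} = 1628 \left(- \frac{1}{2269}\right) = - \frac{1628}{2269}$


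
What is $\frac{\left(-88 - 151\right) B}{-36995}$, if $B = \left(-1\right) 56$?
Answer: $- \frac{1912}{5285} \approx -0.36178$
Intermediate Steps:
$B = -56$
$\frac{\left(-88 - 151\right) B}{-36995} = \frac{\left(-88 - 151\right) \left(-56\right)}{-36995} = \left(-239\right) \left(-56\right) \left(- \frac{1}{36995}\right) = 13384 \left(- \frac{1}{36995}\right) = - \frac{1912}{5285}$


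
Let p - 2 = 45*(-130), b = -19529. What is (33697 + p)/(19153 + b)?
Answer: -27849/376 ≈ -74.067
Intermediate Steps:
p = -5848 (p = 2 + 45*(-130) = 2 - 5850 = -5848)
(33697 + p)/(19153 + b) = (33697 - 5848)/(19153 - 19529) = 27849/(-376) = 27849*(-1/376) = -27849/376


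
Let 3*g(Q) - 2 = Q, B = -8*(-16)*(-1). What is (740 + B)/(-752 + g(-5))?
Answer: -204/251 ≈ -0.81275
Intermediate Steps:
B = -128 (B = 128*(-1) = -128)
g(Q) = 2/3 + Q/3
(740 + B)/(-752 + g(-5)) = (740 - 128)/(-752 + (2/3 + (1/3)*(-5))) = 612/(-752 + (2/3 - 5/3)) = 612/(-752 - 1) = 612/(-753) = 612*(-1/753) = -204/251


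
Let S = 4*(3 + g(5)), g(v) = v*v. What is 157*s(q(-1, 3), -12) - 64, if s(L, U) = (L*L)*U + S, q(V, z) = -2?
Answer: 9984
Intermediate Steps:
g(v) = v²
S = 112 (S = 4*(3 + 5²) = 4*(3 + 25) = 4*28 = 112)
s(L, U) = 112 + U*L² (s(L, U) = (L*L)*U + 112 = L²*U + 112 = U*L² + 112 = 112 + U*L²)
157*s(q(-1, 3), -12) - 64 = 157*(112 - 12*(-2)²) - 64 = 157*(112 - 12*4) - 64 = 157*(112 - 48) - 64 = 157*64 - 64 = 10048 - 64 = 9984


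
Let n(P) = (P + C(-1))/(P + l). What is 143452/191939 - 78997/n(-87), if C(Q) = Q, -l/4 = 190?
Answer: -1167519451475/1535512 ≈ -7.6035e+5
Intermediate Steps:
l = -760 (l = -4*190 = -760)
n(P) = (-1 + P)/(-760 + P) (n(P) = (P - 1)/(P - 760) = (-1 + P)/(-760 + P))
143452/191939 - 78997/n(-87) = 143452/191939 - 78997*(-760 - 87)/(-1 - 87) = 143452*(1/191939) - 78997/(-88/(-847)) = 143452/191939 - 78997/((-1/847*(-88))) = 143452/191939 - 78997/8/77 = 143452/191939 - 78997*77/8 = 143452/191939 - 6082769/8 = -1167519451475/1535512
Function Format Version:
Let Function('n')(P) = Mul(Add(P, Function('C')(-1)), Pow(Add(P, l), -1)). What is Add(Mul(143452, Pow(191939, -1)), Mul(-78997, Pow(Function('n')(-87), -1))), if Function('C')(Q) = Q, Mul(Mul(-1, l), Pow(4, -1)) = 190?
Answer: Rational(-1167519451475, 1535512) ≈ -7.6035e+5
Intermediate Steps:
l = -760 (l = Mul(-4, 190) = -760)
Function('n')(P) = Mul(Pow(Add(-760, P), -1), Add(-1, P)) (Function('n')(P) = Mul(Add(P, -1), Pow(Add(P, -760), -1)) = Mul(Add(-1, P), Pow(Add(-760, P), -1)) = Mul(Pow(Add(-760, P), -1), Add(-1, P)))
Add(Mul(143452, Pow(191939, -1)), Mul(-78997, Pow(Function('n')(-87), -1))) = Add(Mul(143452, Pow(191939, -1)), Mul(-78997, Pow(Mul(Pow(Add(-760, -87), -1), Add(-1, -87)), -1))) = Add(Mul(143452, Rational(1, 191939)), Mul(-78997, Pow(Mul(Pow(-847, -1), -88), -1))) = Add(Rational(143452, 191939), Mul(-78997, Pow(Mul(Rational(-1, 847), -88), -1))) = Add(Rational(143452, 191939), Mul(-78997, Pow(Rational(8, 77), -1))) = Add(Rational(143452, 191939), Mul(-78997, Rational(77, 8))) = Add(Rational(143452, 191939), Rational(-6082769, 8)) = Rational(-1167519451475, 1535512)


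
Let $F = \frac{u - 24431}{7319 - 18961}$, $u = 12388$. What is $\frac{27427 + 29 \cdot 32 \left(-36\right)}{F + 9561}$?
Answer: $- \frac{69630802}{111321205} \approx -0.62549$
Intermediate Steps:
$F = \frac{12043}{11642}$ ($F = \frac{12388 - 24431}{7319 - 18961} = - \frac{12043}{-11642} = \left(-12043\right) \left(- \frac{1}{11642}\right) = \frac{12043}{11642} \approx 1.0344$)
$\frac{27427 + 29 \cdot 32 \left(-36\right)}{F + 9561} = \frac{27427 + 29 \cdot 32 \left(-36\right)}{\frac{12043}{11642} + 9561} = \frac{27427 + 928 \left(-36\right)}{\frac{111321205}{11642}} = \left(27427 - 33408\right) \frac{11642}{111321205} = \left(-5981\right) \frac{11642}{111321205} = - \frac{69630802}{111321205}$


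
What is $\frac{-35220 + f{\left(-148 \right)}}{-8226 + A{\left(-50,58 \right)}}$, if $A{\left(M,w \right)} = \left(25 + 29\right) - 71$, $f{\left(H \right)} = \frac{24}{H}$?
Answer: $\frac{1303146}{304991} \approx 4.2727$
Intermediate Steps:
$A{\left(M,w \right)} = -17$ ($A{\left(M,w \right)} = 54 - 71 = -17$)
$\frac{-35220 + f{\left(-148 \right)}}{-8226 + A{\left(-50,58 \right)}} = \frac{-35220 + \frac{24}{-148}}{-8226 - 17} = \frac{-35220 + 24 \left(- \frac{1}{148}\right)}{-8243} = \left(-35220 - \frac{6}{37}\right) \left(- \frac{1}{8243}\right) = \left(- \frac{1303146}{37}\right) \left(- \frac{1}{8243}\right) = \frac{1303146}{304991}$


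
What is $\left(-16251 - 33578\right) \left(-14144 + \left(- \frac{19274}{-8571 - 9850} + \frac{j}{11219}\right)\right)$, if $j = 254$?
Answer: $\frac{861791570424956}{1222871} \approx 7.0473 \cdot 10^{8}$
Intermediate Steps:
$\left(-16251 - 33578\right) \left(-14144 + \left(- \frac{19274}{-8571 - 9850} + \frac{j}{11219}\right)\right) = \left(-16251 - 33578\right) \left(-14144 - \left(- \frac{254}{11219} + \frac{19274}{-8571 - 9850}\right)\right) = - 49829 \left(-14144 + \left(- \frac{19274}{-18421} + 254 \cdot \frac{1}{11219}\right)\right) = - 49829 \left(-14144 + \left(\left(-19274\right) \left(- \frac{1}{18421}\right) + \frac{254}{11219}\right)\right) = - 49829 \left(-14144 + \left(\frac{19274}{18421} + \frac{254}{11219}\right)\right) = - 49829 \left(-14144 + \frac{16993380}{15897323}\right) = \left(-49829\right) \left(- \frac{224834743132}{15897323}\right) = \frac{861791570424956}{1222871}$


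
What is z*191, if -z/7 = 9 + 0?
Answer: -12033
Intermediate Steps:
z = -63 (z = -7*(9 + 0) = -7*9 = -63)
z*191 = -63*191 = -12033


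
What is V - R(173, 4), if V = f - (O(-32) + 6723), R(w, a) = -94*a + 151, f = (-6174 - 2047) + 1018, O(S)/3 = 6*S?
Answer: -13125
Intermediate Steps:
O(S) = 18*S (O(S) = 3*(6*S) = 18*S)
f = -7203 (f = -8221 + 1018 = -7203)
R(w, a) = 151 - 94*a
V = -13350 (V = -7203 - (18*(-32) + 6723) = -7203 - (-576 + 6723) = -7203 - 1*6147 = -7203 - 6147 = -13350)
V - R(173, 4) = -13350 - (151 - 94*4) = -13350 - (151 - 376) = -13350 - 1*(-225) = -13350 + 225 = -13125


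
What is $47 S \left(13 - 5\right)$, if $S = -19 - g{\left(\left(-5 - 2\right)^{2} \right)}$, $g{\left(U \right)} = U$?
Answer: $-25568$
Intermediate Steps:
$S = -68$ ($S = -19 - \left(-5 - 2\right)^{2} = -19 - \left(-7\right)^{2} = -19 - 49 = -68$)
$47 S \left(13 - 5\right) = 47 \left(-68\right) \left(13 - 5\right) = - 3196 \left(13 - 5\right) = \left(-3196\right) 8 = -25568$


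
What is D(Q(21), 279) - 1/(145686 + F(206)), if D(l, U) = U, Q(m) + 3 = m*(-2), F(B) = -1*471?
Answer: 40514984/145215 ≈ 279.00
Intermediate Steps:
F(B) = -471
Q(m) = -3 - 2*m (Q(m) = -3 + m*(-2) = -3 - 2*m)
D(Q(21), 279) - 1/(145686 + F(206)) = 279 - 1/(145686 - 471) = 279 - 1/145215 = 40514984/145215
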